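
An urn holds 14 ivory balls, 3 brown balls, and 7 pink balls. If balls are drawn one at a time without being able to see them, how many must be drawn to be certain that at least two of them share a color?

4

Treat the 3 colors as pigeonholes.
The worst case takes 1 ball of each color without reaching 2 of any: 3 × 1 = 3.
The next ball must bring some color to 2, so 3 + 1 = 4.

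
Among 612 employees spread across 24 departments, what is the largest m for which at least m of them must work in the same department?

The 612 employees fall into 24 departments.
If each of the 24 departments held at most 25, the total would be at most 24 × 25 = 600 < 612, a contradiction.
So at least one holds ⌈612/24⌉ = 26.

26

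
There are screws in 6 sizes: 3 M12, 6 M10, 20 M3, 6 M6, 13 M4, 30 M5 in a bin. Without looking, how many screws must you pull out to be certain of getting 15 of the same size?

In the worst case we take at most 14 of each size, but all 3 M12, all 6 M10, all 6 M6, and all 13 M4 (fewer than 14), giving 3 + 6 + 14 + 6 + 13 + 14 = 56.
One more screw then forces some size to 15, so 56 + 1 = 57.

57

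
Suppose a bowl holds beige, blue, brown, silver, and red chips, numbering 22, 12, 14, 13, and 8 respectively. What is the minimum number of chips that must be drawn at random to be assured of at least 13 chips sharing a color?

57

In the worst case we take at most 12 of each color, but all 8 red (fewer than 12), giving 12 + 12 + 12 + 12 + 8 = 56.
One more chip then forces some color to 13, so 56 + 1 = 57.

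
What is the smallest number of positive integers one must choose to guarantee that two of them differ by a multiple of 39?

40

Use the pigeonhole principle on residue classes: two integers differ by a multiple of 39 exactly when they share a remainder mod 39.
There are 39 residue classes mod 39, so 39 integers can all lie in distinct classes.
One more integer must repeat a residue, giving a difference divisible by 39. So n = 39 + 1 = 40.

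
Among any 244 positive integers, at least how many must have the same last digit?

25

There are 10 possible last digits, which serve as the pigeonholes.
If each of the 10 possible last digits held at most 24, the total would be at most 10 × 24 = 240 < 244, a contradiction.
So at least one holds ⌈244/10⌉ = 25.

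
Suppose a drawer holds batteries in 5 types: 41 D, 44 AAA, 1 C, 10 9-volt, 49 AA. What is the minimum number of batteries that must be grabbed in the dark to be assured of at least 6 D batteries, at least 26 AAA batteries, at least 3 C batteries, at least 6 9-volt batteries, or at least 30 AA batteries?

66

Each of the 5 types has its own threshold; avoid all of them simultaneously.
The worst case stops just short of every target: 5 D, 25 AAA, all 1 C, 5 9-volt, 29 AA — 5 + 25 + 1 + 5 + 29 = 65 batteries.
One more battery must push some type to its target, so 65 + 1 = 66.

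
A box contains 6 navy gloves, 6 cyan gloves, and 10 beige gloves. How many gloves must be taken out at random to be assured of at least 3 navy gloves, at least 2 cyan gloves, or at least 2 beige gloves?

The worst case stops just short of every target: 2 navy, 1 cyan, 1 beige — 2 + 1 + 1 = 4 gloves.
One more glove must push some color to its target, so 4 + 1 = 5.

5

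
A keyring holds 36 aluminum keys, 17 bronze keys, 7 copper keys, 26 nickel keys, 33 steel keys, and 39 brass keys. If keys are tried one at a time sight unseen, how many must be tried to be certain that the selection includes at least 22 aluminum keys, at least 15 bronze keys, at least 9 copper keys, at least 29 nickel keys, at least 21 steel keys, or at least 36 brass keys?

Each of the 6 types has its own threshold; avoid all of them simultaneously.
The worst case stops just short of every target: 21 aluminum, 14 bronze, all 7 copper, all 26 nickel, 20 steel, 35 brass — 21 + 14 + 7 + 26 + 20 + 35 = 123 keys.
One more key must push some type to its target, so 123 + 1 = 124.

124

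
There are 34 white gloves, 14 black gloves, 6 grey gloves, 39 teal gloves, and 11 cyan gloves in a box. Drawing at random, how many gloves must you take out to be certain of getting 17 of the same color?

Treat the 5 colors as pigeonholes.
In the worst case we take at most 16 of each color, but all 14 black, all 6 grey, and all 11 cyan (fewer than 16), giving 16 + 14 + 6 + 16 + 11 = 63.
One more glove then forces some color to 17, so 63 + 1 = 64.

64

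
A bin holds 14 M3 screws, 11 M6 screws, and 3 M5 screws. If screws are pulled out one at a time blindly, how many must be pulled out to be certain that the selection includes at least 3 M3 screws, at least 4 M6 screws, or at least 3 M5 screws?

The worst case stops just short of every target: 2 M3, 3 M6, 2 M5 — 2 + 3 + 2 = 7 screws.
One more screw must push some size to its target, so 7 + 1 = 8.

8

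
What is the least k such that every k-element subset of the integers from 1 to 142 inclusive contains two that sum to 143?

72

Partition {1, …, 142} into 71 pairs: {1,142}, {2,141}, …, {71,72}.
Choosing 71 integers — say the integers 1 through 71 — takes one from each pair and avoids the property.
Choosing 72 forces two into the same pair by pigeonhole, and those sum to 143. So 72.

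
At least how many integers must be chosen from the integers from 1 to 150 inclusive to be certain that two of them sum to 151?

Partition {1, …, 150} into 75 pairs: {1,150}, {2,149}, …, {75,76}.
Choosing 75 integers — say the integers 1 through 75 — takes one from each pair and avoids the property.
Choosing 76 forces two into the same pair by pigeonhole, and those sum to 151. So 76.

76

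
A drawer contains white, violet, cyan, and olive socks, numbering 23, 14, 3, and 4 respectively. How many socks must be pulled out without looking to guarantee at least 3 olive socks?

43

The worst case draws every non-olive sock first: 23 + 14 + 3 = 40.
The next 3 draws are then forced to be olive, giving 40 + 3 = 43.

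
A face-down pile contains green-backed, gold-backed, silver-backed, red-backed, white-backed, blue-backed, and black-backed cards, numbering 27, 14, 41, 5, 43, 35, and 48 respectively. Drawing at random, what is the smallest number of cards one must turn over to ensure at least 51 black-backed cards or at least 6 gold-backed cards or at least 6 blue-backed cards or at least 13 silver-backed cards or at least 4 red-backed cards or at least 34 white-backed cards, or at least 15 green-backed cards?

121

Each of the 7 back colors has its own threshold; avoid all of them simultaneously.
The worst case stops just short of every target: 14 green-backed, 5 gold-backed, 12 silver-backed, 3 red-backed, 33 white-backed, 5 blue-backed, all 48 black-backed — 14 + 5 + 12 + 3 + 33 + 5 + 48 = 120 cards.
One more card must push some back color to its target, so 120 + 1 = 121.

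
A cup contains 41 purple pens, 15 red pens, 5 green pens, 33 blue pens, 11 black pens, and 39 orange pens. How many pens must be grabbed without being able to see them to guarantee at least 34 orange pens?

To avoid orange pens as long as possible, exhaust the other 5 ink colors first.
The worst case draws every non-orange pen first: 41 + 15 + 5 + 33 + 11 = 105.
The next 34 draws are then forced to be orange, giving 105 + 34 = 139.

139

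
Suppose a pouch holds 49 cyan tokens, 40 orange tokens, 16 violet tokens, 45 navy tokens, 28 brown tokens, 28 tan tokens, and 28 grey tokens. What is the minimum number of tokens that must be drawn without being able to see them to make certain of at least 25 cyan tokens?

To avoid cyan tokens as long as possible, exhaust the other 6 colors first.
The worst case draws every non-cyan token first: 40 + 16 + 45 + 28 + 28 + 28 = 185.
The next 25 draws are then forced to be cyan, giving 185 + 25 = 210.

210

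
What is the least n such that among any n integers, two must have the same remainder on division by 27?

Two integers differ by a multiple of 27 exactly when they share a remainder mod 27.
There are 27 residue classes mod 27, so 27 integers can all lie in distinct classes.
One more integer must repeat a residue, giving a difference divisible by 27. So n = 27 + 1 = 28.

28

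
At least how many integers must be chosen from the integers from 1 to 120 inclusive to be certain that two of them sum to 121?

Partition {1, …, 120} into 60 pairs: {1,120}, {2,119}, …, {60,61}.
Choosing 60 integers — say the integers 1 through 60 — takes one from each pair and avoids the property.
Choosing 61 forces two into the same pair by pigeonhole, and those sum to 121. So 61.

61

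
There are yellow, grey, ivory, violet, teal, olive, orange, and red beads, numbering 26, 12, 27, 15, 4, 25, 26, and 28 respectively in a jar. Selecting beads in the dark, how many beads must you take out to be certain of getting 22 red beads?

The worst case draws every non-red bead first: 26 + 12 + 27 + 15 + 4 + 25 + 26 = 135.
The next 22 draws are then forced to be red, giving 135 + 22 = 157.

157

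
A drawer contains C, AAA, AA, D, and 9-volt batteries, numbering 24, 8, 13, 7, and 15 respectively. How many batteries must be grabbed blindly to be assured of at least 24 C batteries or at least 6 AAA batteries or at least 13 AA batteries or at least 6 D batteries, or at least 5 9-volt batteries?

Each of the 5 types has its own threshold; avoid all of them simultaneously.
The worst case stops just short of every target: 23 C, 5 AAA, 12 AA, 5 D, 4 9-volt — 23 + 5 + 12 + 5 + 4 = 49 batteries.
One more battery must push some type to its target, so 49 + 1 = 50.

50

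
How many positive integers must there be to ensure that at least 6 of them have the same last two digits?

There are 100 possible two-digit endings acting as pigeonholes.
With 100 × 5 = 500 positive integers we could place exactly 5 in each, with no class reaching 6.
One more forces some class to hold 6, so 500 + 1 = 501.

501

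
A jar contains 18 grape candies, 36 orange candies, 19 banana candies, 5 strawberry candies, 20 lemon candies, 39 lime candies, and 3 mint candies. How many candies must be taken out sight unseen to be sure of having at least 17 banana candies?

The worst case draws every non-banana candy first: 18 + 36 + 5 + 20 + 39 + 3 = 121.
The next 17 draws are then forced to be banana, giving 121 + 17 = 138.

138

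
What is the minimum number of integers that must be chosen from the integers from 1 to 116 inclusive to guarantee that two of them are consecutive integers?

59

Partition {1, …, 116} into 58 pairs: {1,2}, {3,4}, …, {115,116}.
Choosing 58 integers — say the 58 even numbers 2, 4, …, 116 — takes one from each pair and avoids the property.
Choosing 59 forces two into the same pair by pigeonhole, and those are consecutive. So 59.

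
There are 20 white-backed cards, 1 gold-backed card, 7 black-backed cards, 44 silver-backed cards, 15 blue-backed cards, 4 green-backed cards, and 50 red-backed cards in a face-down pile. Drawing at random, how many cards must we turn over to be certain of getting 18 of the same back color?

In the worst case we take at most 17 of each back color, but all 1 gold-backed, all 7 black-backed, all 15 blue-backed, and all 4 green-backed (fewer than 17), giving 17 + 1 + 7 + 17 + 15 + 4 + 17 = 78.
One more card then forces some back color to 18, so 78 + 1 = 79.

79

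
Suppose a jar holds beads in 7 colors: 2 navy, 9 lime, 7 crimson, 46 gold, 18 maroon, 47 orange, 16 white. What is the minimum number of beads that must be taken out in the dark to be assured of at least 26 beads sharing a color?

In the worst case we take at most 25 of each color, but all 2 navy, all 9 lime, all 7 crimson, all 18 maroon, and all 16 white (fewer than 25), giving 2 + 9 + 7 + 25 + 18 + 25 + 16 = 102.
One more bead then forces some color to 26, so 102 + 1 = 103.

103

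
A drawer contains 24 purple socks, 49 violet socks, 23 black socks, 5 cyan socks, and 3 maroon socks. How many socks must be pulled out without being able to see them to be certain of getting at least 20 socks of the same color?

66

In the worst case we take at most 19 of each color, but all 5 cyan and all 3 maroon (fewer than 19), giving 19 + 19 + 19 + 5 + 3 = 65.
One more sock then forces some color to 20, so 65 + 1 = 66.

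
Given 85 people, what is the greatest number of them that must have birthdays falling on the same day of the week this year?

13

The 85 people fall into 7 days of the week.
If each of the 7 days of the week held at most 12, the total would be at most 7 × 12 = 84 < 85, a contradiction.
So at least one holds ⌈85/7⌉ = 13.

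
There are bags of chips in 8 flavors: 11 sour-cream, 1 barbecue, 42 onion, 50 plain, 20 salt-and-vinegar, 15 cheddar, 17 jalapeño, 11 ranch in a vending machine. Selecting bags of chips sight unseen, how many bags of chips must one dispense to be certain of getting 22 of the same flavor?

In the worst case we take at most 21 of each flavor, but all 11 sour-cream, all 1 barbecue, all 20 salt-and-vinegar, all 15 cheddar, all 17 jalapeño, and all 11 ranch (fewer than 21), giving 11 + 1 + 21 + 21 + 20 + 15 + 17 + 11 = 117.
One more bag of chips then forces some flavor to 22, so 117 + 1 = 118.

118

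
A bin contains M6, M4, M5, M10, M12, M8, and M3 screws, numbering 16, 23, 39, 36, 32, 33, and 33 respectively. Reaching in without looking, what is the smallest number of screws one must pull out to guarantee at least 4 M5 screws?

The worst case draws every non-M5 screw first: 16 + 23 + 36 + 32 + 33 + 33 = 173.
The next 4 draws are then forced to be M5, giving 173 + 4 = 177.

177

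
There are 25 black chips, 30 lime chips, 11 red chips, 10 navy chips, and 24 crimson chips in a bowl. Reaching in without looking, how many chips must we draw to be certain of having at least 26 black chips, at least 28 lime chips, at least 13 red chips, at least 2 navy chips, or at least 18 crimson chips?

82

Each of the 5 colors has its own threshold; avoid all of them simultaneously.
The worst case stops just short of every target: 25 black, 27 lime, all 11 red, 1 navy, 17 crimson — 25 + 27 + 11 + 1 + 17 = 81 chips.
One more chip must push some color to its target, so 81 + 1 = 82.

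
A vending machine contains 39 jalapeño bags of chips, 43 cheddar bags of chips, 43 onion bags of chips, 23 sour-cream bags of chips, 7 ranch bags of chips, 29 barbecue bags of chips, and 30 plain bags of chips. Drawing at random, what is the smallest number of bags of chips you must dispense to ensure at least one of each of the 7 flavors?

208

The hardest flavor to obtain is ranch: we could draw every other bag of chips first — 214 − 7 = 207 bags of chips — without a single ranch one.
The next draw must be ranch, so 207 + 1 = 208.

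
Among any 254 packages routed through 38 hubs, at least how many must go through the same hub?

If each of the 38 hubs held at most 6, the total would be at most 38 × 6 = 228 < 254, a contradiction.
So at least one holds ⌈254/38⌉ = 7.

7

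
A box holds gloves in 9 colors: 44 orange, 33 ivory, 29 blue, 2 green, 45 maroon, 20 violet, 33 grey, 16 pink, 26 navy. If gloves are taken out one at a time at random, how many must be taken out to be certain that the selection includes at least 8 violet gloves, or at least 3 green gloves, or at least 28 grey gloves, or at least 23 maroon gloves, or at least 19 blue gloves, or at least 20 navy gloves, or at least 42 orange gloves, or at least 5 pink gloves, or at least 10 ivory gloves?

150

The worst case stops just short of every target: 41 orange, 9 ivory, 18 blue, 2 green, 22 maroon, 7 violet, 27 grey, 4 pink, 19 navy — 41 + 9 + 18 + 2 + 22 + 7 + 27 + 4 + 19 = 149 gloves.
One more glove must push some color to its target, so 149 + 1 = 150.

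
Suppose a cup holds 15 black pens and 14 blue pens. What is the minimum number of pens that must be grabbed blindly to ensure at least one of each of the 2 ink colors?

The hardest ink color to obtain is blue: we could draw every other pen first — 29 − 14 = 15 pens — without a single blue one.
The next draw must be blue, so 15 + 1 = 16.

16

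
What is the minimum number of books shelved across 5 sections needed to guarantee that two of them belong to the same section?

There are 5 sections acting as pigeonholes.
With 5 books we could place one in each, avoiding any repeat.
One more forces some class to hold 2, so 5 + 1 = 6.

6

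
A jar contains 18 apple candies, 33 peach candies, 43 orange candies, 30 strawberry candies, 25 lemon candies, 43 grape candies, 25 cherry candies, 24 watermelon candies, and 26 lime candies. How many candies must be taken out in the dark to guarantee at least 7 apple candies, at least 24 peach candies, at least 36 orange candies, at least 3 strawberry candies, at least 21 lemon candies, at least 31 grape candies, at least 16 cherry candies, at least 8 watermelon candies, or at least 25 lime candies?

Each of the 9 flavors has its own threshold; avoid all of them simultaneously.
The worst case stops just short of every target: 6 apple, 23 peach, 35 orange, 2 strawberry, 20 lemon, 30 grape, 15 cherry, 7 watermelon, 24 lime — 6 + 23 + 35 + 2 + 20 + 30 + 15 + 7 + 24 = 162 candies.
One more candy must push some flavor to its target, so 162 + 1 = 163.

163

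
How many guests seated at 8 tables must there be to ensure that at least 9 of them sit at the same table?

65

There are 8 tables acting as pigeonholes.
With 8 × 8 = 64 guests we could place exactly 8 in each, with no class reaching 9.
One more forces some class to hold 9, so 64 + 1 = 65.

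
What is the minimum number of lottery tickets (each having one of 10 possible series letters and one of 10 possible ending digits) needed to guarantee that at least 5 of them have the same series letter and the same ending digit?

There are 10 × 10 = 100 (series letter, ending digit) combinations acting as pigeonholes.
With 100 × 4 = 400 lottery tickets we could place exactly 4 in each, with no (series letter, ending digit) pair reaching 5.
One more forces some (series letter, ending digit) pair to hold 5, so 400 + 1 = 401.

401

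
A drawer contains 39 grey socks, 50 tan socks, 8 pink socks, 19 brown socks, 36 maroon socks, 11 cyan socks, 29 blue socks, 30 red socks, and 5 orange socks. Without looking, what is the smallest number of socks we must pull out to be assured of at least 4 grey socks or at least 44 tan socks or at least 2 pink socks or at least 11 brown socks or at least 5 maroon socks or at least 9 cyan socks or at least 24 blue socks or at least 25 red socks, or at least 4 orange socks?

120

Each of the 9 colors has its own threshold; avoid all of them simultaneously.
The worst case stops just short of every target: 3 grey, 43 tan, 1 pink, 10 brown, 4 maroon, 8 cyan, 23 blue, 24 red, 3 orange — 3 + 43 + 1 + 10 + 4 + 8 + 23 + 24 + 3 = 119 socks.
One more sock must push some color to its target, so 119 + 1 = 120.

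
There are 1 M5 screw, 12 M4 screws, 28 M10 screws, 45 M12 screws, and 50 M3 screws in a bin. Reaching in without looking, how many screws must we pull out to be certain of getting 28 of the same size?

95

In the worst case we take at most 27 of each size, but all 1 M5 and all 12 M4 (fewer than 27), giving 1 + 12 + 27 + 27 + 27 = 94.
One more screw then forces some size to 28, so 94 + 1 = 95.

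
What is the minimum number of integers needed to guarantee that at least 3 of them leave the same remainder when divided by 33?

67

There are 33 residue classes modulo 33 acting as pigeonholes.
With 33 × 2 = 66 integers we could place exactly 2 in each, with no class reaching 3.
One more forces some class to hold 3, so 66 + 1 = 67.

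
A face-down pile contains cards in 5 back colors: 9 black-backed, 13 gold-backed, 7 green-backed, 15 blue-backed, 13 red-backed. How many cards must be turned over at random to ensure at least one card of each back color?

The hardest back color to obtain is green-backed: we could draw every other card first — 57 − 7 = 50 cards — without a single green-backed one.
The next draw must be green-backed, so 50 + 1 = 51.

51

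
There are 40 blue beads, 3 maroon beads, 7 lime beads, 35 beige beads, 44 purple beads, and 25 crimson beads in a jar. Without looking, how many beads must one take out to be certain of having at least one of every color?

152

The hardest color to obtain is maroon: we could draw every other bead first — 154 − 3 = 151 beads — without a single maroon one.
The next draw must be maroon, so 151 + 1 = 152.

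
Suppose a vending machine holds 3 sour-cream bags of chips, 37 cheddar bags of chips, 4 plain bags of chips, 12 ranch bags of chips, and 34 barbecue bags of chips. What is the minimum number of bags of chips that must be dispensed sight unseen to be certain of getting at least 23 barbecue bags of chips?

The worst case draws every non-barbecue bag of chips first: 3 + 37 + 4 + 12 = 56.
The next 23 draws are then forced to be barbecue, giving 56 + 23 = 79.

79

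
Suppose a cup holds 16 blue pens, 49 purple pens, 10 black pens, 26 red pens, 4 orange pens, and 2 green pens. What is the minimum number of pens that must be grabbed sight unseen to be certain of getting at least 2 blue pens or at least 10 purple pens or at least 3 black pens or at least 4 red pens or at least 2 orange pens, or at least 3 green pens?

The worst case stops just short of every target: 1 blue, 9 purple, 2 black, 3 red, 1 orange, 2 green — 1 + 9 + 2 + 3 + 1 + 2 = 18 pens.
One more pen must push some ink color to its target, so 18 + 1 = 19.

19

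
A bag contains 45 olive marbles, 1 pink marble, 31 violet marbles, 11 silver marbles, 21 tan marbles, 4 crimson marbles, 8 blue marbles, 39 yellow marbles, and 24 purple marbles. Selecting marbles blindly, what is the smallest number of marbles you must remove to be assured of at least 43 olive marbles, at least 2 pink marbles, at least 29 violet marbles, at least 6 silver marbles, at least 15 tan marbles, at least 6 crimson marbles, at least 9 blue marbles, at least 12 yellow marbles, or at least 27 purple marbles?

The worst case stops just short of every target: 42 olive, 1 pink, 28 violet, 5 silver, 14 tan, all 4 crimson, 8 blue, 11 yellow, all 24 purple — 42 + 1 + 28 + 5 + 14 + 4 + 8 + 11 + 24 = 137 marbles.
One more marble must push some color to its target, so 137 + 1 = 138.

138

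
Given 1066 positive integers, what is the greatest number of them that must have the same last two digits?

11

There are 100 possible two-digit endings, which serve as the pigeonholes.
If each of the 100 possible two-digit endings held at most 10, the total would be at most 100 × 10 = 1000 < 1066, a contradiction.
So at least one holds ⌈1066/100⌉ = 11.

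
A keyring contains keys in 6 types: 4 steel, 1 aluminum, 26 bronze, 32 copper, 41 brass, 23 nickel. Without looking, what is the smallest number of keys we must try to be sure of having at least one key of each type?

The hardest type to obtain is aluminum: we could draw every other key first — 127 − 1 = 126 keys — without a single aluminum one.
The next draw must be aluminum, so 126 + 1 = 127.

127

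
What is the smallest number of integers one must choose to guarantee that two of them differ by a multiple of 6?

7

Two integers differ by a multiple of 6 exactly when they share a remainder mod 6.
There are 6 residue classes mod 6, so 6 integers can all lie in distinct classes.
One more integer must repeat a residue, giving a difference divisible by 6. So n = 6 + 1 = 7.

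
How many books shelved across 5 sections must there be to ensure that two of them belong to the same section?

6

There are 5 sections acting as pigeonholes.
With 5 books we could place one in each, avoiding any repeat.
One more forces some class to hold 2, so 5 + 1 = 6.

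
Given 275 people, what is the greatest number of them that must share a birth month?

23

The 275 people fall into 12 months of the year.
If each of the 12 months of the year held at most 22, the total would be at most 12 × 22 = 264 < 275, a contradiction.
So at least one holds ⌈275/12⌉ = 23.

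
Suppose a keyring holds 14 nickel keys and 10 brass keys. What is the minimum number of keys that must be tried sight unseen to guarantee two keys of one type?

3

The worst case takes 1 key of each type without reaching 2 of any: 2 × 1 = 2.
The next key must bring some type to 2, so 2 + 1 = 3.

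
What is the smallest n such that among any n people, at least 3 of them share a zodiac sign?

25

There are 12 zodiac signs acting as pigeonholes.
With 12 × 2 = 24 people we could place exactly 2 in each, with no class reaching 3.
One more forces some class to hold 3, so 24 + 1 = 25.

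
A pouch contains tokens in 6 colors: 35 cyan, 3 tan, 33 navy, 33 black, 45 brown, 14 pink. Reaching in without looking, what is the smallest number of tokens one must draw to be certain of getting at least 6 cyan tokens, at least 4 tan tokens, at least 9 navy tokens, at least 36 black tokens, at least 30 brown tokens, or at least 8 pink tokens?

The worst case stops just short of every target: 5 cyan, 3 tan, 8 navy, all 33 black, 29 brown, 7 pink — 5 + 3 + 8 + 33 + 29 + 7 = 85 tokens.
One more token must push some color to its target, so 85 + 1 = 86.

86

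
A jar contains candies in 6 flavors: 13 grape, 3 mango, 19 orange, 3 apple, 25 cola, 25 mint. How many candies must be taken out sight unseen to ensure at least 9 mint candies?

72

The worst case draws every non-mint candy first: 13 + 3 + 19 + 3 + 25 = 63.
The next 9 draws are then forced to be mint, giving 63 + 9 = 72.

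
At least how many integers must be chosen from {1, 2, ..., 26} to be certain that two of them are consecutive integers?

Partition {1, …, 26} into 13 pairs: {1,2}, {3,4}, …, {25,26}.
Choosing 13 integers — say the 13 even numbers 2, 4, …, 26 — takes one from each pair and avoids the property.
Choosing 14 forces two into the same pair by pigeonhole, and those are consecutive. So 14.

14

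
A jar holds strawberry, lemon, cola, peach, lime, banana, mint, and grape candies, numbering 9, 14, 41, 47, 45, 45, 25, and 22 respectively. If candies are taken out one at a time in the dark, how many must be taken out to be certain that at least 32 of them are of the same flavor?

195

In the worst case we take at most 31 of each flavor, but all 9 strawberry, all 14 lemon, all 25 mint, and all 22 grape (fewer than 31), giving 9 + 14 + 31 + 31 + 31 + 31 + 25 + 22 = 194.
One more candy then forces some flavor to 32, so 194 + 1 = 195.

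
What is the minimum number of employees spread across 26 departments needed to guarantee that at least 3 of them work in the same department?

There are 26 departments acting as pigeonholes.
With 26 × 2 = 52 employees we could place exactly 2 in each, with no class reaching 3.
One more forces some class to hold 3, so 52 + 1 = 53.

53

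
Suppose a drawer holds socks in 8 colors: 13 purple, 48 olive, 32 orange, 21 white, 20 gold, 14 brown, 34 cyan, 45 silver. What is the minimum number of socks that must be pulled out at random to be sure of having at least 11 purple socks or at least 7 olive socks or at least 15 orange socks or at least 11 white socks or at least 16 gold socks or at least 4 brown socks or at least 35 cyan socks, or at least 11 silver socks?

The worst case stops just short of every target: 10 purple, 6 olive, 14 orange, 10 white, 15 gold, 3 brown, 34 cyan, 10 silver — 10 + 6 + 14 + 10 + 15 + 3 + 34 + 10 = 102 socks.
One more sock must push some color to its target, so 102 + 1 = 103.

103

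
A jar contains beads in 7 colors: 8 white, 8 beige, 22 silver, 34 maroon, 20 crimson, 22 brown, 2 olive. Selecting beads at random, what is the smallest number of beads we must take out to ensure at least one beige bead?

The worst case draws every non-beige bead first: 8 + 22 + 34 + 20 + 22 + 2 = 108.
The next draw is then forced to be beige, giving 108 + 1 = 109.

109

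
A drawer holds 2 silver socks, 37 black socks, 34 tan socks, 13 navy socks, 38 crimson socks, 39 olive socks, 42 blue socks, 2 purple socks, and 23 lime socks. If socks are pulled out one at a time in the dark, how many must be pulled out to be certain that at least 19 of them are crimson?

211

The worst case draws every non-crimson sock first: 2 + 37 + 34 + 13 + 39 + 42 + 2 + 23 = 192.
The next 19 draws are then forced to be crimson, giving 192 + 19 = 211.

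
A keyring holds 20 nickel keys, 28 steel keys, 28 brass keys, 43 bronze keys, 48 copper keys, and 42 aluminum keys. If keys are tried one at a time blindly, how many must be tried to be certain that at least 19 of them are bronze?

The worst case draws every non-bronze key first: 20 + 28 + 28 + 48 + 42 = 166.
The next 19 draws are then forced to be bronze, giving 166 + 19 = 185.

185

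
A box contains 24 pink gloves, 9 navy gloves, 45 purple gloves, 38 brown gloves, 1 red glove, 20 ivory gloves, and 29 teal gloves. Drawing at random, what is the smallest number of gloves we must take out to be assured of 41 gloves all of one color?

162

Treat the 7 colors as pigeonholes.
In the worst case we take at most 40 of each color, but all 24 pink, all 9 navy, all 38 brown, all 1 red, all 20 ivory, and all 29 teal (fewer than 40), giving 24 + 9 + 40 + 38 + 1 + 20 + 29 = 161.
One more glove then forces some color to 41, so 161 + 1 = 162.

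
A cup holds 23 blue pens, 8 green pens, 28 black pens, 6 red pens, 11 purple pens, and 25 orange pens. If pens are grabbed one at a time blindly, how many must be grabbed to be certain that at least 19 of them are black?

92

To avoid black pens as long as possible, exhaust the other 5 ink colors first.
The worst case draws every non-black pen first: 23 + 8 + 6 + 11 + 25 = 73.
The next 19 draws are then forced to be black, giving 73 + 19 = 92.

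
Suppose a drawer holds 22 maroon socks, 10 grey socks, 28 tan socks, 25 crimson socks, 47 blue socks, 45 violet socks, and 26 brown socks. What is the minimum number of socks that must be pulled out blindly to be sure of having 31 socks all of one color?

172

Treat the 7 colors as pigeonholes.
In the worst case we take at most 30 of each color, but all 22 maroon, all 10 grey, all 28 tan, all 25 crimson, and all 26 brown (fewer than 30), giving 22 + 10 + 28 + 25 + 30 + 30 + 26 = 171.
One more sock then forces some color to 31, so 171 + 1 = 172.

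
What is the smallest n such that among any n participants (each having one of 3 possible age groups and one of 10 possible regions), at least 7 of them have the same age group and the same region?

181

There are 3 × 10 = 30 (age group, region) combinations acting as pigeonholes.
With 30 × 6 = 180 participants we could place exactly 6 in each, with no (age group, region) pair reaching 7.
One more forces some (age group, region) pair to hold 7, so 180 + 1 = 181.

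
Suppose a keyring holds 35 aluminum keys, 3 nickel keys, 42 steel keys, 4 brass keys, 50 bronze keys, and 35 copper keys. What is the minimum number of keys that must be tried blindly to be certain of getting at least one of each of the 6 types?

167

The hardest type to obtain is nickel: we could draw every other key first — 169 − 3 = 166 keys — without a single nickel one.
The next draw must be nickel, so 166 + 1 = 167.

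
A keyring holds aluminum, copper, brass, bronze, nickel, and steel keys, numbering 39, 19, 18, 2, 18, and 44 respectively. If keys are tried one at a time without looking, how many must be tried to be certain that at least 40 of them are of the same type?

Treat the 6 types as pigeonholes.
In the worst case we take at most 39 of each type, but all 19 copper, all 18 brass, all 2 bronze, and all 18 nickel (fewer than 39), giving 39 + 19 + 18 + 2 + 18 + 39 = 135.
One more key then forces some type to 40, so 135 + 1 = 136.

136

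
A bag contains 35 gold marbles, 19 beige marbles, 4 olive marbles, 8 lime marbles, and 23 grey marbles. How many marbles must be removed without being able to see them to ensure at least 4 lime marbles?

85

To avoid lime marbles as long as possible, exhaust the other 4 colors first.
The worst case draws every non-lime marble first: 35 + 19 + 4 + 23 = 81.
The next 4 draws are then forced to be lime, giving 81 + 4 = 85.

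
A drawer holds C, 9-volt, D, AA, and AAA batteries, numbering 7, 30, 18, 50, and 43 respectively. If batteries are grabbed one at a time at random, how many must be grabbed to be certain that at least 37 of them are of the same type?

In the worst case we take at most 36 of each type, but all 7 C, all 30 9-volt, and all 18 D (fewer than 36), giving 7 + 30 + 18 + 36 + 36 = 127.
One more battery then forces some type to 37, so 127 + 1 = 128.

128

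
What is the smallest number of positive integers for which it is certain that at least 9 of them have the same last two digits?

801

There are 100 possible two-digit endings acting as pigeonholes.
With 100 × 8 = 800 positive integers we could place exactly 8 in each, with no class reaching 9.
One more forces some class to hold 9, so 800 + 1 = 801.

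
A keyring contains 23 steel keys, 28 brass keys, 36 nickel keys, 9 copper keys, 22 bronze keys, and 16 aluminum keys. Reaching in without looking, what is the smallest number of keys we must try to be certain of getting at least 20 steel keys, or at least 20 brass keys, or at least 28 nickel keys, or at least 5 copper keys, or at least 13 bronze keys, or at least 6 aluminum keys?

87

The worst case stops just short of every target: 19 steel, 19 brass, 27 nickel, 4 copper, 12 bronze, 5 aluminum — 19 + 19 + 27 + 4 + 12 + 5 = 86 keys.
One more key must push some type to its target, so 86 + 1 = 87.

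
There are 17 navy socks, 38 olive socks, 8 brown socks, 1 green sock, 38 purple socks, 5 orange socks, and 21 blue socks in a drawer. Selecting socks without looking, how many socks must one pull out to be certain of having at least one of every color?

The hardest color to obtain is green: we could draw every other sock first — 128 − 1 = 127 socks — without a single green one.
The next draw must be green, so 127 + 1 = 128.

128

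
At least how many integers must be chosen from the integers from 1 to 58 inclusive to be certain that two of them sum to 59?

Partition {1, …, 58} into 29 pairs: {1,58}, {2,57}, …, {29,30}.
Choosing 29 integers — say the integers 1 through 29 — takes one from each pair and avoids the property.
Choosing 30 forces two into the same pair by pigeonhole, and those sum to 59. So 30.

30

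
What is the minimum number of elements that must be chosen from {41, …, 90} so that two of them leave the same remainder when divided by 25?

26

Group the integers by remainder mod 25; there are 25 residue classes, each nonempty in this range.
Choosing one from each class (25 integers) avoids any shared remainder.
One more choice must repeat a class, so two differ by a multiple of 25. Hence 25 + 1 = 26.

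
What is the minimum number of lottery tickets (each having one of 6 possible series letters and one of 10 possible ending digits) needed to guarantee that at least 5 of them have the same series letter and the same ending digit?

241

There are 6 × 10 = 60 (series letter, ending digit) combinations acting as pigeonholes.
With 60 × 4 = 240 lottery tickets we could place exactly 4 in each, with no (series letter, ending digit) pair reaching 5.
One more forces some (series letter, ending digit) pair to hold 5, so 240 + 1 = 241.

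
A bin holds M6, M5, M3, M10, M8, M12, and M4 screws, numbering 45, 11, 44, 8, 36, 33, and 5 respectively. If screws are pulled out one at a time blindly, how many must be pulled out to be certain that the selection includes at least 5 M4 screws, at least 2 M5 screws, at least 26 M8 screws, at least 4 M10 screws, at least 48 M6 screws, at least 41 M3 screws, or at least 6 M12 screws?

124

The worst case stops just short of every target: all 45 M6, 1 M5, 40 M3, 3 M10, 25 M8, 5 M12, 4 M4 — 45 + 1 + 40 + 3 + 25 + 5 + 4 = 123 screws.
One more screw must push some size to its target, so 123 + 1 = 124.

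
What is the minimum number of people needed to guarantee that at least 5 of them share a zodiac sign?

There are 12 zodiac signs acting as pigeonholes.
With 12 × 4 = 48 people we could place exactly 4 in each, with no class reaching 5.
One more forces some class to hold 5, so 48 + 1 = 49.

49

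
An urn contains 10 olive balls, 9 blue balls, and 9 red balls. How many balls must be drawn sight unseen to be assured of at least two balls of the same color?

Treat the 3 colors as pigeonholes.
The worst case takes 1 ball of each color without reaching 2 of any: 3 × 1 = 3.
The next ball must bring some color to 2, so 3 + 1 = 4.

4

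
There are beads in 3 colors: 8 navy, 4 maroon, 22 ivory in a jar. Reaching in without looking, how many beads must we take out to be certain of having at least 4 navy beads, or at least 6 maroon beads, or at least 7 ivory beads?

The worst case stops just short of every target: 3 navy, all 4 maroon, 6 ivory — 3 + 4 + 6 = 13 beads.
One more bead must push some color to its target, so 13 + 1 = 14.

14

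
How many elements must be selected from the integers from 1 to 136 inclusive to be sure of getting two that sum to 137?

Partition {1, …, 136} into 68 pairs: {1,136}, {2,135}, …, {68,69}.
Choosing 68 integers — say the integers 1 through 68 — takes one from each pair and avoids the property.
Choosing 69 forces two into the same pair by pigeonhole, and those sum to 137. So 69.

69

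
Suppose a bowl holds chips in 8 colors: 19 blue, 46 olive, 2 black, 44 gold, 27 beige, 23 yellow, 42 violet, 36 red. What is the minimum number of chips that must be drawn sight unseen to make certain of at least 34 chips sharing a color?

204

Treat the 8 colors as pigeonholes.
In the worst case we take at most 33 of each color, but all 19 blue, all 2 black, all 27 beige, and all 23 yellow (fewer than 33), giving 19 + 33 + 2 + 33 + 27 + 23 + 33 + 33 = 203.
One more chip then forces some color to 34, so 203 + 1 = 204.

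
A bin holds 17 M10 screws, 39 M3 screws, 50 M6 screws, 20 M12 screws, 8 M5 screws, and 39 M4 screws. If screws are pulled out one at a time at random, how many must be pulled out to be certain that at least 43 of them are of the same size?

166

In the worst case we take at most 42 of each size, but all 17 M10, all 39 M3, all 20 M12, all 8 M5, and all 39 M4 (fewer than 42), giving 17 + 39 + 42 + 20 + 8 + 39 = 165.
One more screw then forces some size to 43, so 165 + 1 = 166.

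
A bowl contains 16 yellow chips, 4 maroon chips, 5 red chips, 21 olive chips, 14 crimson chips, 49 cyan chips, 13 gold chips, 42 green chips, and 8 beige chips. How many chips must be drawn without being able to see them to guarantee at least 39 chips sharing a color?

158

In the worst case we take at most 38 of each color, but all 16 yellow, all 4 maroon, all 5 red, all 21 olive, all 14 crimson, all 13 gold, and all 8 beige (fewer than 38), giving 16 + 4 + 5 + 21 + 14 + 38 + 13 + 38 + 8 = 157.
One more chip then forces some color to 39, so 157 + 1 = 158.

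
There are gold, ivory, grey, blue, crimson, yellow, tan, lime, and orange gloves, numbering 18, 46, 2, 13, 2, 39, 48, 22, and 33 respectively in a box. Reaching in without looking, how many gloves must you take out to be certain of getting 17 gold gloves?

The worst case draws every non-gold glove first: 46 + 2 + 13 + 2 + 39 + 48 + 22 + 33 = 205.
The next 17 draws are then forced to be gold, giving 205 + 17 = 222.

222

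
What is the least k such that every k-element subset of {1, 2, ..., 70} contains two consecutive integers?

Partition {1, …, 70} into 35 pairs: {1,2}, {3,4}, …, {69,70}.
Choosing 35 integers — say the 35 even numbers 2, 4, …, 70 — takes one from each pair and avoids the property.
Choosing 36 forces two into the same pair by pigeonhole, and those are consecutive. So 36.

36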